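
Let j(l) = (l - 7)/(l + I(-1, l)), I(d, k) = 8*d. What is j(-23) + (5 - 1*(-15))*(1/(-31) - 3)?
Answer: -1850/31 ≈ -59.677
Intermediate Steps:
j(l) = (-7 + l)/(-8 + l) (j(l) = (l - 7)/(l + 8*(-1)) = (-7 + l)/(l - 8) = (-7 + l)/(-8 + l))
j(-23) + (5 - 1*(-15))*(1/(-31) - 3) = (-7 - 23)/(-8 - 23) + (5 - 1*(-15))*(1/(-31) - 3) = -30/(-31) + (5 + 15)*(-1/31 - 3) = -1/31*(-30) + 20*(-94/31) = 30/31 - 1880/31 = -1850/31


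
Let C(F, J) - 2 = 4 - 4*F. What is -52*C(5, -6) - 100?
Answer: 628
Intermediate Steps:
C(F, J) = 6 - 4*F (C(F, J) = 2 + (4 - 4*F) = 6 - 4*F)
-52*C(5, -6) - 100 = -52*(6 - 4*5) - 100 = -52*(6 - 20) - 100 = -52*(-14) - 100 = 728 - 100 = 628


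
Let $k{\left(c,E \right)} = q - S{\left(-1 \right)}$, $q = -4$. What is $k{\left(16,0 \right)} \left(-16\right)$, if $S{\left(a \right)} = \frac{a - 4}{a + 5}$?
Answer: $44$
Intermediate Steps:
$S{\left(a \right)} = \frac{-4 + a}{5 + a}$
$k{\left(c,E \right)} = - \frac{11}{4}$ ($k{\left(c,E \right)} = -4 - \frac{-4 - 1}{5 - 1} = -4 - \frac{1}{4} \left(-5\right) = -4 - - \frac{5}{4} = -4 + \frac{5}{4} = - \frac{11}{4}$)
$k{\left(16,0 \right)} \left(-16\right) = \left(- \frac{11}{4}\right) \left(-16\right) = 44$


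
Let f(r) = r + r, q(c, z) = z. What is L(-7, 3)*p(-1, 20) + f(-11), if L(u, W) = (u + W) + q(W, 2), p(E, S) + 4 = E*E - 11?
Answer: 6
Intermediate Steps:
p(E, S) = -15 + E² (p(E, S) = -4 + (E*E - 11) = -4 + (E² - 11) = -4 + (-11 + E²) = -15 + E²)
f(r) = 2*r
L(u, W) = 2 + W + u (L(u, W) = (u + W) + 2 = (W + u) + 2 = 2 + W + u)
L(-7, 3)*p(-1, 20) + f(-11) = (2 + 3 - 7)*(-15 + (-1)²) + 2*(-11) = -2*(-15 + 1) - 22 = -2*(-14) - 22 = 28 - 22 = 6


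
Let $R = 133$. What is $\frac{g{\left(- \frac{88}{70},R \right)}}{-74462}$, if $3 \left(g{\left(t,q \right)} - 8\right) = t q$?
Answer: $\frac{358}{558465} \approx 0.00064104$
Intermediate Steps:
$g{\left(t,q \right)} = 8 + \frac{q t}{3}$ ($g{\left(t,q \right)} = 8 + \frac{t q}{3} = 8 + \frac{q t}{3}$)
$\frac{g{\left(- \frac{88}{70},R \right)}}{-74462} = \frac{8 + \frac{1}{3} \cdot 133 \left(- \frac{88}{70}\right)}{-74462} = \left(8 + \frac{1}{3} \cdot 133 \left(\left(-88\right) \frac{1}{70}\right)\right) \left(- \frac{1}{74462}\right) = \left(8 + \frac{1}{3} \cdot 133 \left(- \frac{44}{35}\right)\right) \left(- \frac{1}{74462}\right) = \left(8 - \frac{836}{15}\right) \left(- \frac{1}{74462}\right) = \left(- \frac{716}{15}\right) \left(- \frac{1}{74462}\right) = \frac{358}{558465}$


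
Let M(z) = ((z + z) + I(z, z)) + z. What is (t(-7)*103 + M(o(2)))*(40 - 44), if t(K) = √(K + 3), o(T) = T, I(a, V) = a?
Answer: -32 - 824*I ≈ -32.0 - 824.0*I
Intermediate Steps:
M(z) = 4*z (M(z) = ((z + z) + z) + z = (2*z + z) + z = 3*z + z = 4*z)
t(K) = √(3 + K)
(t(-7)*103 + M(o(2)))*(40 - 44) = (√(3 - 7)*103 + 4*2)*(40 - 44) = (√(-4)*103 + 8)*(-4) = ((2*I)*103 + 8)*(-4) = (206*I + 8)*(-4) = (8 + 206*I)*(-4) = -32 - 824*I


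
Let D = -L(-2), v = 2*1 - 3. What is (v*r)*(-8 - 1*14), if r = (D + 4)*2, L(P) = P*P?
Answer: 0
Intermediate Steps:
L(P) = P**2
v = -1 (v = 2 - 3 = -1)
D = -4 (D = -1*(-2)**2 = -1*4 = -4)
r = 0 (r = (-4 + 4)*2 = 0*2 = 0)
(v*r)*(-8 - 1*14) = (-1*0)*(-8 - 1*14) = 0*(-8 - 14) = 0*(-22) = 0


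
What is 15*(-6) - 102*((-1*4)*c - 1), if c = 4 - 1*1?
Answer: 1236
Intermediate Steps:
c = 3 (c = 4 - 1 = 3)
15*(-6) - 102*((-1*4)*c - 1) = 15*(-6) - 102*(-1*4*3 - 1) = -90 - 102*(-4*3 - 1) = -90 - 102*(-12 - 1) = -90 - 102*(-13) = -90 + 1326 = 1236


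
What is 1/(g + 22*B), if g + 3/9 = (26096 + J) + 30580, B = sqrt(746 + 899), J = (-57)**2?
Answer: 38523/2307966104 - 99*sqrt(1645)/16155762728 ≈ 1.6443e-5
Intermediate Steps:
J = 3249
B = sqrt(1645) ≈ 40.559
g = 179774/3 (g = -1/3 + ((26096 + 3249) + 30580) = -1/3 + (29345 + 30580) = -1/3 + 59925 = 179774/3 ≈ 59925.)
1/(g + 22*B) = 1/(179774/3 + 22*sqrt(1645))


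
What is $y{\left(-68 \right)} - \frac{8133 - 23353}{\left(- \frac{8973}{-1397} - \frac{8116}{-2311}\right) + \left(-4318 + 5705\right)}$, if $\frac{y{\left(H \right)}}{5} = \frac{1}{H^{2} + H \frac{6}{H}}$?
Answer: $\frac{5688202485703}{522027682948} \approx 10.896$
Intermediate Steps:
$y{\left(H \right)} = \frac{5}{6 + H^{2}}$ ($y{\left(H \right)} = \frac{5}{H^{2} + H \frac{6}{H}} = \frac{5}{H^{2} + 6} = \frac{5}{6 + H^{2}}$)
$y{\left(-68 \right)} - \frac{8133 - 23353}{\left(- \frac{8973}{-1397} - \frac{8116}{-2311}\right) + \left(-4318 + 5705\right)} = \frac{5}{6 + \left(-68\right)^{2}} - \frac{8133 - 23353}{\left(- \frac{8973}{-1397} - \frac{8116}{-2311}\right) + \left(-4318 + 5705\right)} = \frac{5}{6 + 4624} - - \frac{15220}{\left(\left(-8973\right) \left(- \frac{1}{1397}\right) - - \frac{8116}{2311}\right) + 1387} = \frac{5}{4630} - - \frac{15220}{\left(\frac{8973}{1397} + \frac{8116}{2311}\right) + 1387} = 5 \cdot \frac{1}{4630} - - \frac{15220}{\frac{32074655}{3228467} + 1387} = \frac{1}{926} - - \frac{15220}{\frac{4509958384}{3228467}} = \frac{1}{926} - \left(-15220\right) \frac{3228467}{4509958384} = \frac{1}{926} - - \frac{12284316935}{1127489596} = \frac{1}{926} + \frac{12284316935}{1127489596} = \frac{5688202485703}{522027682948}$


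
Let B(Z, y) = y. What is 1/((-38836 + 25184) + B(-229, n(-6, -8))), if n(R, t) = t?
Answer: -1/13660 ≈ -7.3206e-5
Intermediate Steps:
1/((-38836 + 25184) + B(-229, n(-6, -8))) = 1/((-38836 + 25184) - 8) = 1/(-13652 - 8) = 1/(-13660) = -1/13660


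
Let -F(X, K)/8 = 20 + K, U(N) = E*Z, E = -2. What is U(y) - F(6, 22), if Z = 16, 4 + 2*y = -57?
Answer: 304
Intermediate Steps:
y = -61/2 (y = -2 + (½)*(-57) = -2 - 57/2 = -61/2 ≈ -30.500)
U(N) = -32 (U(N) = -2*16 = -32)
F(X, K) = -160 - 8*K (F(X, K) = -8*(20 + K) = -160 - 8*K)
U(y) - F(6, 22) = -32 - (-160 - 8*22) = -32 - (-160 - 176) = -32 - 1*(-336) = -32 + 336 = 304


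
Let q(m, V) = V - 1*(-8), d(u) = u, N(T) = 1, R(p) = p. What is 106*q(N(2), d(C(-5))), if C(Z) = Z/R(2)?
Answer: 583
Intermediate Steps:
C(Z) = Z/2
q(m, V) = 8 + V (q(m, V) = V + 8 = 8 + V)
106*q(N(2), d(C(-5))) = 106*(8 + (½)*(-5)) = 106*(8 - 5/2) = 106*(11/2) = 583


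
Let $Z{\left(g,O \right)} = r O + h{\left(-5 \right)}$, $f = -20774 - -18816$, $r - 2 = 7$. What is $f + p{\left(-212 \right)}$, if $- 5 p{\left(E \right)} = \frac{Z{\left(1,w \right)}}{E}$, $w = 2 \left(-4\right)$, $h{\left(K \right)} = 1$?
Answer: $- \frac{2075551}{1060} \approx -1958.1$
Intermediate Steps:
$r = 9$ ($r = 2 + 7 = 9$)
$w = -8$
$f = -1958$ ($f = -20774 + 18816 = -1958$)
$Z{\left(g,O \right)} = 1 + 9 O$ ($Z{\left(g,O \right)} = 9 O + 1 = 1 + 9 O$)
$p{\left(E \right)} = \frac{71}{5 E}$ ($p{\left(E \right)} = - \frac{\left(1 + 9 \left(-8\right)\right) \frac{1}{E}}{5} = - \frac{\left(1 - 72\right) \frac{1}{E}}{5} = - \frac{\left(-71\right) \frac{1}{E}}{5} = \frac{71}{5 E}$)
$f + p{\left(-212 \right)} = -1958 + \frac{71}{5 \left(-212\right)} = -1958 + \frac{71}{5} \left(- \frac{1}{212}\right) = -1958 - \frac{71}{1060} = - \frac{2075551}{1060}$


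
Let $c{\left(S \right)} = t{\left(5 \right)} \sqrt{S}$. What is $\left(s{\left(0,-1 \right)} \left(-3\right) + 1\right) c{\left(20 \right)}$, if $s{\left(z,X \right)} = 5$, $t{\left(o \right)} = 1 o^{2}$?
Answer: $- 700 \sqrt{5} \approx -1565.2$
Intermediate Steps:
$t{\left(o \right)} = o^{2}$
$c{\left(S \right)} = 25 \sqrt{S}$ ($c{\left(S \right)} = 5^{2} \sqrt{S} = 25 \sqrt{S}$)
$\left(s{\left(0,-1 \right)} \left(-3\right) + 1\right) c{\left(20 \right)} = \left(5 \left(-3\right) + 1\right) 25 \sqrt{20} = \left(-15 + 1\right) 25 \cdot 2 \sqrt{5} = - 14 \cdot 50 \sqrt{5} = - 700 \sqrt{5}$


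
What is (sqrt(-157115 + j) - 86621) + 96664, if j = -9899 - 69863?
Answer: 10043 + I*sqrt(236877) ≈ 10043.0 + 486.7*I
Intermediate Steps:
j = -79762
(sqrt(-157115 + j) - 86621) + 96664 = (sqrt(-157115 - 79762) - 86621) + 96664 = (sqrt(-236877) - 86621) + 96664 = (I*sqrt(236877) - 86621) + 96664 = (-86621 + I*sqrt(236877)) + 96664 = 10043 + I*sqrt(236877)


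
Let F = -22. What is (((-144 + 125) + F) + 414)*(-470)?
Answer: -175310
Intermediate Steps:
(((-144 + 125) + F) + 414)*(-470) = (((-144 + 125) - 22) + 414)*(-470) = ((-19 - 22) + 414)*(-470) = (-41 + 414)*(-470) = 373*(-470) = -175310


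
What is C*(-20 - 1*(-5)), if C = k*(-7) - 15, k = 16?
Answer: 1905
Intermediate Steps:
C = -127 (C = 16*(-7) - 15 = -112 - 15 = -127)
C*(-20 - 1*(-5)) = -127*(-20 - 1*(-5)) = -127*(-20 + 5) = -127*(-15) = 1905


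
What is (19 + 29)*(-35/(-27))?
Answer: 560/9 ≈ 62.222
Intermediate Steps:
(19 + 29)*(-35/(-27)) = 48*(-35*(-1/27)) = 48*(35/27) = 560/9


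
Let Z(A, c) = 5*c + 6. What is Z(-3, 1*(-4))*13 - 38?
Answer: -220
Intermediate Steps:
Z(A, c) = 6 + 5*c
Z(-3, 1*(-4))*13 - 38 = (6 + 5*(1*(-4)))*13 - 38 = (6 + 5*(-4))*13 - 38 = (6 - 20)*13 - 38 = -14*13 - 38 = -182 - 38 = -220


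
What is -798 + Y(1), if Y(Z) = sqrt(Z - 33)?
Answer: -798 + 4*I*sqrt(2) ≈ -798.0 + 5.6569*I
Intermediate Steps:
Y(Z) = sqrt(-33 + Z)
-798 + Y(1) = -798 + sqrt(-33 + 1) = -798 + sqrt(-32) = -798 + 4*I*sqrt(2)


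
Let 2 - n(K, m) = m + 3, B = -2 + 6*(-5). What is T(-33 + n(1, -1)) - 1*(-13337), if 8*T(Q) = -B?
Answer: 13341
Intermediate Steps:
B = -32 (B = -2 - 30 = -32)
n(K, m) = -1 - m (n(K, m) = 2 - (m + 3) = 2 - (3 + m) = 2 + (-3 - m) = -1 - m)
T(Q) = 4 (T(Q) = (-1*(-32))/8 = (1/8)*32 = 4)
T(-33 + n(1, -1)) - 1*(-13337) = 4 - 1*(-13337) = 4 + 13337 = 13341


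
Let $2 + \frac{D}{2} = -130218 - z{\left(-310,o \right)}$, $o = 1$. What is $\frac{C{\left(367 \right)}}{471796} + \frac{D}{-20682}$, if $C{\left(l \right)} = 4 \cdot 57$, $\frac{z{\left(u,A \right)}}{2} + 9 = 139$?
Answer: $\frac{15390574957}{1219710609} \approx 12.618$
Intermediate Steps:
$z{\left(u,A \right)} = 260$ ($z{\left(u,A \right)} = -18 + 2 \cdot 139 = -18 + 278 = 260$)
$C{\left(l \right)} = 228$
$D = -260960$ ($D = -4 + 2 \left(-130218 - 260\right) = -4 + 2 \left(-130478\right) = -4 - 260956 = -260960$)
$\frac{C{\left(367 \right)}}{471796} + \frac{D}{-20682} = \frac{228}{471796} - \frac{260960}{-20682} = 228 \cdot \frac{1}{471796} - - \frac{130480}{10341} = \frac{57}{117949} + \frac{130480}{10341} = \frac{15390574957}{1219710609}$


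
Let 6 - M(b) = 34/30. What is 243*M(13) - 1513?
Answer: -1652/5 ≈ -330.40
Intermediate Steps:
M(b) = 73/15 (M(b) = 6 - 34/30 = 6 - 1*17/15 = 6 - 17/15 = 73/15)
243*M(13) - 1513 = 243*(73/15) - 1513 = 5913/5 - 1513 = -1652/5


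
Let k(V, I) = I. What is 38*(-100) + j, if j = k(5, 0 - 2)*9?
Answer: -3818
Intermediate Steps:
j = -18 (j = (0 - 2)*9 = -2*9 = -18)
38*(-100) + j = 38*(-100) - 18 = -3800 - 18 = -3818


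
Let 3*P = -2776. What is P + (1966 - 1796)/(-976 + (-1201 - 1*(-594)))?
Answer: -4394918/4749 ≈ -925.44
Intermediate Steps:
P = -2776/3 (P = (1/3)*(-2776) = -2776/3 ≈ -925.33)
P + (1966 - 1796)/(-976 + (-1201 - 1*(-594))) = -2776/3 + (1966 - 1796)/(-976 + (-1201 - 1*(-594))) = -2776/3 + 170/(-976 + (-1201 + 594)) = -2776/3 + 170/(-976 - 607) = -2776/3 + 170/(-1583) = -2776/3 + 170*(-1/1583) = -2776/3 - 170/1583 = -4394918/4749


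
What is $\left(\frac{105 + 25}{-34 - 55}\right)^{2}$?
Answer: $\frac{16900}{7921} \approx 2.1336$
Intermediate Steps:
$\left(\frac{105 + 25}{-34 - 55}\right)^{2} = \left(\frac{130}{-89}\right)^{2} = \left(130 \left(- \frac{1}{89}\right)\right)^{2} = \left(- \frac{130}{89}\right)^{2} = \frac{16900}{7921}$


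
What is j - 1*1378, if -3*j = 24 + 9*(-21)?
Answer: -1323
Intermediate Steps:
j = 55 (j = -(24 + 9*(-21))/3 = -(24 - 189)/3 = -⅓*(-165) = 55)
j - 1*1378 = 55 - 1*1378 = 55 - 1378 = -1323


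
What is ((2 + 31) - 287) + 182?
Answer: -72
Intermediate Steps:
((2 + 31) - 287) + 182 = (33 - 287) + 182 = -254 + 182 = -72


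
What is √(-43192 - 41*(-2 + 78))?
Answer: 2*I*√11577 ≈ 215.19*I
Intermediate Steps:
√(-43192 - 41*(-2 + 78)) = √(-43192 - 41*76) = √(-43192 - 3116) = √(-46308) = 2*I*√11577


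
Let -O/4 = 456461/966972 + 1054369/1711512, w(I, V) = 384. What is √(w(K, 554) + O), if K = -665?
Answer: √50146818078621359376974/11492945706 ≈ 19.485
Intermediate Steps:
O = -150065314975/34478837118 (O = -4*(456461/966972 + 1054369/1711512) = -4*150065314975/137915348472 = -150065314975/34478837118 ≈ -4.3524)
√(w(K, 554) + O) = √(384 - 150065314975/34478837118) = √(13089808138337/34478837118) = √50146818078621359376974/11492945706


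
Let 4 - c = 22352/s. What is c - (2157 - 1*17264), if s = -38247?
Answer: 52542979/3477 ≈ 15112.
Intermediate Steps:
c = 15940/3477 (c = 4 - 22352/(-38247) = 4 - 22352*(-1)/38247 = 4 - 1*(-2032/3477) = 4 + 2032/3477 = 15940/3477 ≈ 4.5844)
c - (2157 - 1*17264) = 15940/3477 - (2157 - 1*17264) = 15940/3477 - (2157 - 17264) = 15940/3477 - 1*(-15107) = 15940/3477 + 15107 = 52542979/3477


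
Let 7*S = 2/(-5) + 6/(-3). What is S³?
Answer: -1728/42875 ≈ -0.040303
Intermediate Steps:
S = -12/35 (S = (2/(-5) + 6/(-3))/7 = (2*(-⅕) + 6*(-⅓))/7 = (-⅖ - 2)/7 = (⅐)*(-12/5) = -12/35 ≈ -0.34286)
S³ = (-12/35)³ = -1728/42875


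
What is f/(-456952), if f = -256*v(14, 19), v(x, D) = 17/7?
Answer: 544/399833 ≈ 0.0013606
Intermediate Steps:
v(x, D) = 17/7 (v(x, D) = 17*(⅐) = 17/7)
f = -4352/7 (f = -256*17/7 = -4352/7 ≈ -621.71)
f/(-456952) = -4352/7/(-456952) = -4352/7*(-1/456952) = 544/399833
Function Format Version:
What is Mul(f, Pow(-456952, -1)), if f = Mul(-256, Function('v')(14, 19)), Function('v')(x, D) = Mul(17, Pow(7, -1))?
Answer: Rational(544, 399833) ≈ 0.0013606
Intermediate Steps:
Function('v')(x, D) = Rational(17, 7) (Function('v')(x, D) = Mul(17, Rational(1, 7)) = Rational(17, 7))
f = Rational(-4352, 7) (f = Mul(-256, Rational(17, 7)) = Rational(-4352, 7) ≈ -621.71)
Mul(f, Pow(-456952, -1)) = Mul(Rational(-4352, 7), Pow(-456952, -1)) = Mul(Rational(-4352, 7), Rational(-1, 456952)) = Rational(544, 399833)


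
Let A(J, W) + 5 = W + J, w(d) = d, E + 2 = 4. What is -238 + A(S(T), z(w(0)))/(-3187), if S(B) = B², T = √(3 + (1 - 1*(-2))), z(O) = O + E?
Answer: -758509/3187 ≈ -238.00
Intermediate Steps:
E = 2 (E = -2 + 4 = 2)
z(O) = 2 + O (z(O) = O + 2 = 2 + O)
T = √6 (T = √(3 + (1 + 2)) = √(3 + 3) = √6 ≈ 2.4495)
A(J, W) = -5 + J + W (A(J, W) = -5 + (W + J) = -5 + (J + W) = -5 + J + W)
-238 + A(S(T), z(w(0)))/(-3187) = -238 + (-5 + (√6)² + (2 + 0))/(-3187) = -238 + (-5 + 6 + 2)*(-1/3187) = -238 + 3*(-1/3187) = -238 - 3/3187 = -758509/3187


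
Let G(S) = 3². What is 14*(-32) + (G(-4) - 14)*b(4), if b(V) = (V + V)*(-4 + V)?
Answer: -448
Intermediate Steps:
G(S) = 9
b(V) = 2*V*(-4 + V) (b(V) = (2*V)*(-4 + V) = 2*V*(-4 + V))
14*(-32) + (G(-4) - 14)*b(4) = 14*(-32) + (9 - 14)*(2*4*(-4 + 4)) = -448 - 10*4*0 = -448 - 5*0 = -448 + 0 = -448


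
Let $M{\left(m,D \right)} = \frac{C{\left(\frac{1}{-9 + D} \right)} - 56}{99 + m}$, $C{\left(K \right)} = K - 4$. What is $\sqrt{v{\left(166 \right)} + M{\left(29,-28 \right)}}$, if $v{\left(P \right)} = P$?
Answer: $\frac{\sqrt{58012670}}{592} \approx 12.866$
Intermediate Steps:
$C{\left(K \right)} = -4 + K$ ($C{\left(K \right)} = K - 4 = -4 + K$)
$M{\left(m,D \right)} = \frac{-60 + \frac{1}{-9 + D}}{99 + m}$ ($M{\left(m,D \right)} = \frac{\left(-4 + \frac{1}{-9 + D}\right) - 56}{99 + m} = \frac{-60 + \frac{1}{-9 + D}}{99 + m}$)
$\sqrt{v{\left(166 \right)} + M{\left(29,-28 \right)}} = \sqrt{166 + \frac{541 - -1680}{\left(-9 - 28\right) \left(99 + 29\right)}} = \sqrt{166 + \frac{541 + 1680}{\left(-37\right) 128}} = \sqrt{166 - \frac{1}{4736} \cdot 2221} = \sqrt{166 - \frac{2221}{4736}} = \sqrt{\frac{783955}{4736}} = \frac{\sqrt{58012670}}{592}$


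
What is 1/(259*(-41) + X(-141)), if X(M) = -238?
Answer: -1/10857 ≈ -9.2107e-5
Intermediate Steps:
1/(259*(-41) + X(-141)) = 1/(259*(-41) - 238) = 1/(-10619 - 238) = 1/(-10857) = -1/10857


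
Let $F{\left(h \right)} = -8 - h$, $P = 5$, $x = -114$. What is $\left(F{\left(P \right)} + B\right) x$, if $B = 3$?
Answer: $1140$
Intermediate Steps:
$\left(F{\left(P \right)} + B\right) x = \left(\left(-8 - 5\right) + 3\right) \left(-114\right) = \left(-13 + 3\right) \left(-114\right) = \left(-10\right) \left(-114\right) = 1140$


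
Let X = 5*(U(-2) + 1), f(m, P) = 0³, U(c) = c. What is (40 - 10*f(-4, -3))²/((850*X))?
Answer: -32/85 ≈ -0.37647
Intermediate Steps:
f(m, P) = 0
X = -5 (X = 5*(-2 + 1) = 5*(-1) = -5)
(40 - 10*f(-4, -3))²/((850*X)) = (40 - 10*0)²/((850*(-5))) = (40 + 0)²/(-4250) = 40²*(-1/4250) = 1600*(-1/4250) = -32/85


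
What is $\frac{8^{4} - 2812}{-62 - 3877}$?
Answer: $- \frac{428}{1313} \approx -0.32597$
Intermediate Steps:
$\frac{8^{4} - 2812}{-62 - 3877} = \frac{4096 - 2812}{-3939} = 1284 \left(- \frac{1}{3939}\right) = - \frac{428}{1313}$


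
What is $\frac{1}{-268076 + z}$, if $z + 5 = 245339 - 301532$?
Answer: $- \frac{1}{324274} \approx -3.0838 \cdot 10^{-6}$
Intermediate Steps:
$z = -56198$ ($z = -5 + \left(245339 - 301532\right) = -5 - 56193 = -56198$)
$\frac{1}{-268076 + z} = \frac{1}{-268076 - 56198} = \frac{1}{-324274} = - \frac{1}{324274}$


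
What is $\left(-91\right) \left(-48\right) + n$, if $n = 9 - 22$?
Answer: $4355$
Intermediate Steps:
$n = -13$ ($n = 9 - 22 = -13$)
$\left(-91\right) \left(-48\right) + n = \left(-91\right) \left(-48\right) - 13 = 4368 - 13 = 4355$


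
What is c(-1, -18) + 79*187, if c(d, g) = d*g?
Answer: 14791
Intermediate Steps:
c(-1, -18) + 79*187 = -1*(-18) + 79*187 = 18 + 14773 = 14791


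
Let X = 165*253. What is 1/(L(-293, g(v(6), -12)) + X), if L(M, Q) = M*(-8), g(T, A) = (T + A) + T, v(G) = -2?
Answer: 1/44089 ≈ 2.2681e-5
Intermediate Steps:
X = 41745
g(T, A) = A + 2*T (g(T, A) = (A + T) + T = A + 2*T)
L(M, Q) = -8*M
1/(L(-293, g(v(6), -12)) + X) = 1/(-8*(-293) + 41745) = 1/(2344 + 41745) = 1/44089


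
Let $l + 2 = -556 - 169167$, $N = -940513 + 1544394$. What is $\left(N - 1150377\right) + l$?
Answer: $-716221$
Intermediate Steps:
$N = 603881$
$l = -169725$ ($l = -2 - 169723 = -169725$)
$\left(N - 1150377\right) + l = \left(603881 - 1150377\right) - 169725 = -546496 - 169725 = -716221$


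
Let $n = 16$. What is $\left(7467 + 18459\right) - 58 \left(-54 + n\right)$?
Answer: $28130$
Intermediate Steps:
$\left(7467 + 18459\right) - 58 \left(-54 + n\right) = \left(7467 + 18459\right) - 58 \left(-54 + 16\right) = 25926 - -2204 = 25926 + 2204 = 28130$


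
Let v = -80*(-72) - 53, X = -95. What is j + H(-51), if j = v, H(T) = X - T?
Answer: 5663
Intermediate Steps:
H(T) = -95 - T
v = 5707 (v = 5760 - 53 = 5707)
j = 5707
j + H(-51) = 5707 + (-95 - 1*(-51)) = 5707 + (-95 + 51) = 5707 - 44 = 5663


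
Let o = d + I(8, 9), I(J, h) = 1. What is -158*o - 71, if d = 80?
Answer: -12869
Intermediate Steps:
o = 81 (o = 80 + 1 = 81)
-158*o - 71 = -158*81 - 71 = -12798 - 71 = -12869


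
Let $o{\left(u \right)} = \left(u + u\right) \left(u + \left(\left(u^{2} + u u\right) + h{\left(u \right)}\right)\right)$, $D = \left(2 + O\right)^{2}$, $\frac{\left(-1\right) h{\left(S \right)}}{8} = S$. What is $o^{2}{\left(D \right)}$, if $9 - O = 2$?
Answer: $4136789888100$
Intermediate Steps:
$O = 7$ ($O = 9 - 2 = 7$)
$h{\left(S \right)} = - 8 S$
$D = 81$ ($D = \left(2 + 7\right)^{2} = 9^{2} = 81$)
$o{\left(u \right)} = 2 u \left(- 7 u + 2 u^{2}\right)$ ($o{\left(u \right)} = \left(u + u\right) \left(u - \left(- u^{2} + 8 u - u u\right)\right) = 2 u \left(u - \left(- 2 u^{2} + 8 u\right)\right) = 2 u \left(u + \left(2 u^{2} - 8 u\right)\right) = 2 u \left(u + \left(- 8 u + 2 u^{2}\right)\right) = 2 u \left(- 7 u + 2 u^{2}\right)$)
$o^{2}{\left(D \right)} = \left(81^{2} \left(-14 + 4 \cdot 81\right)\right)^{2} = \left(6561 \left(-14 + 324\right)\right)^{2} = \left(6561 \cdot 310\right)^{2} = 2033910^{2} = 4136789888100$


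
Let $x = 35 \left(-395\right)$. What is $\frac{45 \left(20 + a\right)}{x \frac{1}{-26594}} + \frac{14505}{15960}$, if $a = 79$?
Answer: $\frac{3602060573}{420280} \approx 8570.6$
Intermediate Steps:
$x = -13825$
$\frac{45 \left(20 + a\right)}{x \frac{1}{-26594}} + \frac{14505}{15960} = \frac{45 \left(20 + 79\right)}{\left(-13825\right) \frac{1}{-26594}} + \frac{14505}{15960} = \frac{45 \cdot 99}{\left(-13825\right) \left(- \frac{1}{26594}\right)} + 14505 \cdot \frac{1}{15960} = \frac{4455}{\frac{13825}{26594}} + \frac{967}{1064} = 4455 \cdot \frac{26594}{13825} + \frac{967}{1064} = \frac{23695254}{2765} + \frac{967}{1064} = \frac{3602060573}{420280}$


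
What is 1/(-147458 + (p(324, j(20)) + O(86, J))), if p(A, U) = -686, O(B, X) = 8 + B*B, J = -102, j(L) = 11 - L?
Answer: -1/140740 ≈ -7.1053e-6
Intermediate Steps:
O(B, X) = 8 + B**2
1/(-147458 + (p(324, j(20)) + O(86, J))) = 1/(-147458 + (-686 + (8 + 86**2))) = 1/(-147458 + (-686 + (8 + 7396))) = 1/(-147458 + (-686 + 7404)) = 1/(-147458 + 6718) = 1/(-140740) = -1/140740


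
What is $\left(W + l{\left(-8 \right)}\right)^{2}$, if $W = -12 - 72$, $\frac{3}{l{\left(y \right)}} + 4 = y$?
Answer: $\frac{113569}{16} \approx 7098.1$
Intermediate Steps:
$l{\left(y \right)} = \frac{3}{-4 + y}$
$W = -84$
$\left(W + l{\left(-8 \right)}\right)^{2} = \left(-84 + \frac{3}{-4 - 8}\right)^{2} = \left(-84 + \frac{3}{-12}\right)^{2} = \left(-84 + 3 \left(- \frac{1}{12}\right)\right)^{2} = \left(-84 - \frac{1}{4}\right)^{2} = \left(- \frac{337}{4}\right)^{2} = \frac{113569}{16}$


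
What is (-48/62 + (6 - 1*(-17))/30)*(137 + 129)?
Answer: -931/465 ≈ -2.0022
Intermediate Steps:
(-48/62 + (6 - 1*(-17))/30)*(137 + 129) = (-48*1/62 + (6 + 17)*(1/30))*266 = (-24/31 + 23*(1/30))*266 = (-24/31 + 23/30)*266 = -7/930*266 = -931/465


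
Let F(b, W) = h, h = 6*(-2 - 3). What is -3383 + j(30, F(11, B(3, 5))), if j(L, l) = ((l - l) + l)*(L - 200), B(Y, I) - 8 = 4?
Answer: 1717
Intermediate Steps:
B(Y, I) = 12 (B(Y, I) = 8 + 4 = 12)
h = -30 (h = 6*(-5) = -30)
F(b, W) = -30
j(L, l) = l*(-200 + L) (j(L, l) = (0 + l)*(-200 + L) = l*(-200 + L))
-3383 + j(30, F(11, B(3, 5))) = -3383 - 30*(-200 + 30) = -3383 - 30*(-170) = -3383 + 5100 = 1717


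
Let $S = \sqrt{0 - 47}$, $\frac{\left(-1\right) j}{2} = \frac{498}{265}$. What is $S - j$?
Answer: $\frac{996}{265} + i \sqrt{47} \approx 3.7585 + 6.8557 i$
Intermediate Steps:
$j = - \frac{996}{265}$ ($j = - 2 \cdot \frac{498}{265} = - 2 \cdot 498 \cdot \frac{1}{265} = \left(-2\right) \frac{498}{265} = - \frac{996}{265} \approx -3.7585$)
$S = i \sqrt{47}$ ($S = \sqrt{-47} = i \sqrt{47} \approx 6.8557 i$)
$S - j = i \sqrt{47} - - \frac{996}{265} = i \sqrt{47} + \frac{996}{265} = \frac{996}{265} + i \sqrt{47}$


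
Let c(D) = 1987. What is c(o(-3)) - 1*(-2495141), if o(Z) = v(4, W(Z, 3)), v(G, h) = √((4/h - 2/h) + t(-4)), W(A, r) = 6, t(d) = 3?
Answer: 2497128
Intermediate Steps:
v(G, h) = √(3 + 2/h) (v(G, h) = √((4/h - 2/h) + 3) = √(2/h + 3) = √(3 + 2/h))
o(Z) = √30/3 (o(Z) = √(3 + 2/6) = √(3 + 2*(⅙)) = √(3 + ⅓) = √(10/3) = √30/3)
c(o(-3)) - 1*(-2495141) = 1987 - 1*(-2495141) = 1987 + 2495141 = 2497128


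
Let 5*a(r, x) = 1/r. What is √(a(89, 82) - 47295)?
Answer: I*√9365591930/445 ≈ 217.47*I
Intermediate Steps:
a(r, x) = 1/(5*r)
√(a(89, 82) - 47295) = √((⅕)/89 - 47295) = √((⅕)*(1/89) - 47295) = √(1/445 - 47295) = √(-21046274/445) = I*√9365591930/445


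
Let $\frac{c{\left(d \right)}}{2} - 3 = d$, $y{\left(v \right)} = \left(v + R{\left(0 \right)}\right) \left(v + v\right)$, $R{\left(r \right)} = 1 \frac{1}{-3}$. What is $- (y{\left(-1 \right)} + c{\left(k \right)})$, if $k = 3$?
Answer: $- \frac{44}{3} \approx -14.667$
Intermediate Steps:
$R{\left(r \right)} = - \frac{1}{3}$ ($R{\left(r \right)} = 1 \left(- \frac{1}{3}\right) = - \frac{1}{3}$)
$y{\left(v \right)} = 2 v \left(- \frac{1}{3} + v\right)$ ($y{\left(v \right)} = \left(v - \frac{1}{3}\right) \left(v + v\right) = \left(- \frac{1}{3} + v\right) 2 v = 2 v \left(- \frac{1}{3} + v\right)$)
$c{\left(d \right)} = 6 + 2 d$
$- (y{\left(-1 \right)} + c{\left(k \right)}) = - (\frac{2}{3} \left(-1\right) \left(-1 + 3 \left(-1\right)\right) + \left(6 + 2 \cdot 3\right)) = - (\frac{2}{3} \left(-1\right) \left(-1 - 3\right) + \left(6 + 6\right)) = - (\frac{2}{3} \left(-1\right) \left(-4\right) + 12) = - (\frac{8}{3} + 12) = \left(-1\right) \frac{44}{3} = - \frac{44}{3}$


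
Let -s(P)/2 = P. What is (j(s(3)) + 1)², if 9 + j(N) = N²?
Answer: 784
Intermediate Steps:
s(P) = -2*P
j(N) = -9 + N²
(j(s(3)) + 1)² = ((-9 + (-2*3)²) + 1)² = ((-9 + (-6)²) + 1)² = ((-9 + 36) + 1)² = (27 + 1)² = 28² = 784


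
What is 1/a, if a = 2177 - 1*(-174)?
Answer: 1/2351 ≈ 0.00042535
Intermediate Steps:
a = 2351 (a = 2177 + 174 = 2351)
1/a = 1/2351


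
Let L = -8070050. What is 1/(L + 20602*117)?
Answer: -1/5659616 ≈ -1.7669e-7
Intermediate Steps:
1/(L + 20602*117) = 1/(-8070050 + 20602*117) = 1/(-8070050 + 2410434) = 1/(-5659616) = -1/5659616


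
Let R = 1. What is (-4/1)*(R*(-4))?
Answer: 16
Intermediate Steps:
(-4/1)*(R*(-4)) = (-4/1)*(1*(-4)) = -4*1*(-4) = -4*(-4) = 16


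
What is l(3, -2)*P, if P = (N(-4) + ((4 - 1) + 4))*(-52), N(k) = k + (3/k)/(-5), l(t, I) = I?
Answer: 1638/5 ≈ 327.60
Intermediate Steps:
N(k) = k - 3/(5*k) (N(k) = k + (3/k)*(-⅕) = k - 3/(5*k))
P = -819/5 (P = ((-4 - ⅗/(-4)) + ((4 - 1) + 4))*(-52) = ((-4 - ⅗*(-¼)) + (3 + 4))*(-52) = ((-4 + 3/20) + 7)*(-52) = (-77/20 + 7)*(-52) = (63/20)*(-52) = -819/5 ≈ -163.80)
l(3, -2)*P = -2*(-819/5) = 1638/5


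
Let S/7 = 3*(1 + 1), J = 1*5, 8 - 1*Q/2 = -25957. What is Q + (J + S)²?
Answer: 54139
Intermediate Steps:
Q = 51930 (Q = 16 - 2*(-25957) = 16 + 51914 = 51930)
J = 5
S = 42 (S = 7*(3*(1 + 1)) = 7*(3*2) = 7*6 = 42)
Q + (J + S)² = 51930 + (5 + 42)² = 51930 + 47² = 51930 + 2209 = 54139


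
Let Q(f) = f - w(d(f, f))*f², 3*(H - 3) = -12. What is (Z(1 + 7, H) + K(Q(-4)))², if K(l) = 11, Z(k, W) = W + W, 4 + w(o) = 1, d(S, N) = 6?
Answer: 81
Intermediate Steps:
H = -1 (H = 3 + (⅓)*(-12) = 3 - 4 = -1)
w(o) = -3 (w(o) = -4 + 1 = -3)
Z(k, W) = 2*W
Q(f) = f + 3*f² (Q(f) = f - (-3)*f² = f + 3*f²)
(Z(1 + 7, H) + K(Q(-4)))² = (2*(-1) + 11)² = (-2 + 11)² = 9² = 81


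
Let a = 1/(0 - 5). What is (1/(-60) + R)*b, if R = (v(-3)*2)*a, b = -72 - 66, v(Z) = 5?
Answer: 2783/10 ≈ 278.30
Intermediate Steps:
a = -⅕ (a = 1/(-5) = -⅕ ≈ -0.20000)
b = -138
R = -2 (R = (5*2)*(-⅕) = 10*(-⅕) = -2)
(1/(-60) + R)*b = (1/(-60) - 2)*(-138) = (-1/60 - 2)*(-138) = -121/60*(-138) = 2783/10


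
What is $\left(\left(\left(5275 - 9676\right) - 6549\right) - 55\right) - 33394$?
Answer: $-44399$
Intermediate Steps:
$\left(\left(\left(5275 - 9676\right) - 6549\right) - 55\right) - 33394 = \left(\left(-4401 - 6549\right) - 55\right) - 33394 = \left(-10950 - 55\right) - 33394 = -11005 - 33394 = -44399$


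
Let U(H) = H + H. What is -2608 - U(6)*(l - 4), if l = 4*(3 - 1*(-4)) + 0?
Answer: -2896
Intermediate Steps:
U(H) = 2*H
l = 28 (l = 4*(3 + 4) + 0 = 4*7 + 0 = 28 + 0 = 28)
-2608 - U(6)*(l - 4) = -2608 - 2*6*(28 - 4) = -2608 - 12*24 = -2608 - 1*288 = -2608 - 288 = -2896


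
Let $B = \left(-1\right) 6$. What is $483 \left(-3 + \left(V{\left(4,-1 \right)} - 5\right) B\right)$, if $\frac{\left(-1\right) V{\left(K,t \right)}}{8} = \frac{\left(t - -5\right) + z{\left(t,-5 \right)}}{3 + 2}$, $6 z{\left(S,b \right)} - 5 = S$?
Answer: $\frac{173397}{5} \approx 34679.0$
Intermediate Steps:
$z{\left(S,b \right)} = \frac{5}{6} + \frac{S}{6}$
$B = -6$
$V{\left(K,t \right)} = - \frac{28}{3} - \frac{28 t}{15}$ ($V{\left(K,t \right)} = - 8 \frac{\left(t - -5\right) + \left(\frac{5}{6} + \frac{t}{6}\right)}{3 + 2} = - 8 \frac{\left(t + 5\right) + \left(\frac{5}{6} + \frac{t}{6}\right)}{5} = - 8 \left(\left(5 + t\right) + \left(\frac{5}{6} + \frac{t}{6}\right)\right) \frac{1}{5} = - 8 \left(\frac{35}{6} + \frac{7 t}{6}\right) \frac{1}{5} = - 8 \left(\frac{7}{6} + \frac{7 t}{30}\right) = - \frac{28}{3} - \frac{28 t}{15}$)
$483 \left(-3 + \left(V{\left(4,-1 \right)} - 5\right) B\right) = 483 \left(-3 + \left(\left(- \frac{28}{3} - - \frac{28}{15}\right) - 5\right) \left(-6\right)\right) = 483 \left(-3 + \left(\left(- \frac{28}{3} + \frac{28}{15}\right) - 5\right) \left(-6\right)\right) = 483 \left(-3 + \left(- \frac{112}{15} - 5\right) \left(-6\right)\right) = 483 \left(-3 - - \frac{374}{5}\right) = 483 \left(-3 + \frac{374}{5}\right) = 483 \cdot \frac{359}{5} = \frac{173397}{5}$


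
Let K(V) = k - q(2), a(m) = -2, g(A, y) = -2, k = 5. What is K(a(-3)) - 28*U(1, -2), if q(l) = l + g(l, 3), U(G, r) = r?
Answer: 61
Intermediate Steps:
q(l) = -2 + l (q(l) = l - 2 = -2 + l)
K(V) = 5 (K(V) = 5 - (-2 + 2) = 5 - 1*0 = 5 + 0 = 5)
K(a(-3)) - 28*U(1, -2) = 5 - 28*(-2) = 5 + 56 = 61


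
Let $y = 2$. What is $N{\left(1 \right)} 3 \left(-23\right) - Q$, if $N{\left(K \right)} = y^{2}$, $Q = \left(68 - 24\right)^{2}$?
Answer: $-2212$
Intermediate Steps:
$Q = 1936$ ($Q = 44^{2} = 1936$)
$N{\left(K \right)} = 4$ ($N{\left(K \right)} = 2^{2} = 4$)
$N{\left(1 \right)} 3 \left(-23\right) - Q = 4 \cdot 3 \left(-23\right) - 1936 = 12 \left(-23\right) - 1936 = -276 - 1936 = -2212$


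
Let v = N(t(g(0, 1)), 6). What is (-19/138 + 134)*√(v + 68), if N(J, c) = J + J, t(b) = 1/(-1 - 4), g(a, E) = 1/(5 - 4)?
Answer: 240149*√10/690 ≈ 1100.6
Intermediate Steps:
g(a, E) = 1 (g(a, E) = 1/1 = 1)
t(b) = -⅕ (t(b) = 1/(-5) = -⅕)
N(J, c) = 2*J
v = -⅖ (v = 2*(-⅕) = -⅖ ≈ -0.40000)
(-19/138 + 134)*√(v + 68) = (-19/138 + 134)*√(-⅖ + 68) = (-19*1/138 + 134)*√(338/5) = (-19/138 + 134)*(13*√10/5) = 18473*(13*√10/5)/138 = 240149*√10/690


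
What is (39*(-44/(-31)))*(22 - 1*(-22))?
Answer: 75504/31 ≈ 2435.6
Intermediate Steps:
(39*(-44/(-31)))*(22 - 1*(-22)) = (39*(-44*(-1/31)))*(22 + 22) = (39*(44/31))*44 = (1716/31)*44 = 75504/31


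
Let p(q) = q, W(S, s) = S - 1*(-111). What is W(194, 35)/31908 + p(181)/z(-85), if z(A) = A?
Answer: -5749423/2712180 ≈ -2.1199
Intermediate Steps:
W(S, s) = 111 + S (W(S, s) = S + 111 = 111 + S)
W(194, 35)/31908 + p(181)/z(-85) = (111 + 194)/31908 + 181/(-85) = 305*(1/31908) + 181*(-1/85) = 305/31908 - 181/85 = -5749423/2712180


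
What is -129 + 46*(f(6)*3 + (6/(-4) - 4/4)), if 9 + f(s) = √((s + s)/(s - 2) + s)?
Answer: -1072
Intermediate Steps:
f(s) = -9 + √(s + 2*s/(-2 + s)) (f(s) = -9 + √((s + s)/(s - 2) + s) = -9 + √((2*s)/(-2 + s) + s) = -9 + √(2*s/(-2 + s) + s) = -9 + √(s + 2*s/(-2 + s)))
-129 + 46*(f(6)*3 + (6/(-4) - 4/4)) = -129 + 46*((-9 + √(6²/(-2 + 6)))*3 + (6/(-4) - 4/4)) = -129 + 46*((-9 + √(36/4))*3 + (6*(-¼) - 4*¼)) = -129 + 46*((-9 + √(36*(¼)))*3 + (-3/2 - 1)) = -129 + 46*((-9 + √9)*3 - 5/2) = -129 + 46*((-9 + 3)*3 - 5/2) = -129 + 46*(-6*3 - 5/2) = -129 + 46*(-18 - 5/2) = -129 + 46*(-41/2) = -129 - 943 = -1072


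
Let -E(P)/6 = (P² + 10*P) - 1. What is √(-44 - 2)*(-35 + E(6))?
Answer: -605*I*√46 ≈ -4103.3*I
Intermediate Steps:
E(P) = 6 - 60*P - 6*P² (E(P) = -6*((P² + 10*P) - 1) = -6*(-1 + P² + 10*P) = 6 - 60*P - 6*P²)
√(-44 - 2)*(-35 + E(6)) = √(-44 - 2)*(-35 + (6 - 60*6 - 6*6²)) = √(-46)*(-35 + (6 - 360 - 6*36)) = (I*√46)*(-35 + (6 - 360 - 216)) = (I*√46)*(-35 - 570) = (I*√46)*(-605) = -605*I*√46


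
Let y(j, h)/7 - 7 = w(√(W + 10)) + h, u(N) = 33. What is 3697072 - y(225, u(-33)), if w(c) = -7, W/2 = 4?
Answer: 3696841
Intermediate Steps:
W = 8 (W = 2*4 = 8)
y(j, h) = 7*h (y(j, h) = 49 + 7*(-7 + h) = 49 + (-49 + 7*h) = 7*h)
3697072 - y(225, u(-33)) = 3697072 - 7*33 = 3697072 - 1*231 = 3697072 - 231 = 3696841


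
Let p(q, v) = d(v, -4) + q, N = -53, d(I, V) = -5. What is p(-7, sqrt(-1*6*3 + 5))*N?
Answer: 636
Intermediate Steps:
p(q, v) = -5 + q
p(-7, sqrt(-1*6*3 + 5))*N = (-5 - 7)*(-53) = -12*(-53) = 636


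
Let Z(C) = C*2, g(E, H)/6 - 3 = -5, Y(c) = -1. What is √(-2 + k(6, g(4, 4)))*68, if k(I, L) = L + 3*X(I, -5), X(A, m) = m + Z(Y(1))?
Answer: 68*I*√35 ≈ 402.29*I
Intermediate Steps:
g(E, H) = -12 (g(E, H) = 18 + 6*(-5) = 18 - 30 = -12)
Z(C) = 2*C
X(A, m) = -2 + m (X(A, m) = m + 2*(-1) = m - 2 = -2 + m)
k(I, L) = -21 + L (k(I, L) = L + 3*(-2 - 5) = L + 3*(-7) = L - 21 = -21 + L)
√(-2 + k(6, g(4, 4)))*68 = √(-2 + (-21 - 12))*68 = √(-2 - 33)*68 = √(-35)*68 = (I*√35)*68 = 68*I*√35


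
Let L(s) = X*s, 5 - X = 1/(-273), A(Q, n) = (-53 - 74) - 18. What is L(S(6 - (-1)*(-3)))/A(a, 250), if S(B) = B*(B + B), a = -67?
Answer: -8196/13195 ≈ -0.62114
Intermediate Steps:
A(Q, n) = -145 (A(Q, n) = -127 - 18 = -145)
S(B) = 2*B² (S(B) = B*(2*B) = 2*B²)
X = 1366/273 (X = 5 - 1/(-273) = 5 - 1*(-1/273) = 5 + 1/273 = 1366/273 ≈ 5.0037)
L(s) = 1366*s/273
L(S(6 - (-1)*(-3)))/A(a, 250) = (1366*(2*(6 - (-1)*(-3))²)/273)/(-145) = (1366*(2*(6 - 1*3)²)/273)*(-1/145) = (1366*(2*(6 - 3)²)/273)*(-1/145) = (1366*(2*3²)/273)*(-1/145) = (1366*(2*9)/273)*(-1/145) = ((1366/273)*18)*(-1/145) = (8196/91)*(-1/145) = -8196/13195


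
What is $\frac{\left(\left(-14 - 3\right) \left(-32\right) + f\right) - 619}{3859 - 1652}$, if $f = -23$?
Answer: $- \frac{98}{2207} \approx -0.044404$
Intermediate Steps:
$\frac{\left(\left(-14 - 3\right) \left(-32\right) + f\right) - 619}{3859 - 1652} = \frac{\left(\left(-14 - 3\right) \left(-32\right) - 23\right) - 619}{3859 - 1652} = \frac{\left(\left(-14 - 3\right) \left(-32\right) - 23\right) - 619}{2207} = \left(\left(\left(-17\right) \left(-32\right) - 23\right) - 619\right) \frac{1}{2207} = \left(\left(544 - 23\right) - 619\right) \frac{1}{2207} = \left(521 - 619\right) \frac{1}{2207} = \left(-98\right) \frac{1}{2207} = - \frac{98}{2207}$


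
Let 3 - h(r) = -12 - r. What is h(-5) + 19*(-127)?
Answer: -2403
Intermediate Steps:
h(r) = 15 + r (h(r) = 3 - (-12 - r) = 3 + (12 + r) = 15 + r)
h(-5) + 19*(-127) = (15 - 5) + 19*(-127) = 10 - 2413 = -2403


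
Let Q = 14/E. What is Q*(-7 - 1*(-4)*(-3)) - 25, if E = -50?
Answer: -492/25 ≈ -19.680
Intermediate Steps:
Q = -7/25 (Q = 14/(-50) = 14*(-1/50) = -7/25 ≈ -0.28000)
Q*(-7 - 1*(-4)*(-3)) - 25 = -7*(-7 - 1*(-4)*(-3))/25 - 25 = -7*(-7 + 4*(-3))/25 - 25 = -7*(-7 - 12)/25 - 25 = -7/25*(-19) - 25 = 133/25 - 25 = -492/25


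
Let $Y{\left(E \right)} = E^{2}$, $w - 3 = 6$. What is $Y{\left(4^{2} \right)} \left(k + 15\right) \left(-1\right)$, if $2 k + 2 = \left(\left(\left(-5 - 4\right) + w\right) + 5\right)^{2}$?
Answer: $-6784$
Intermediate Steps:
$w = 9$ ($w = 3 + 6 = 9$)
$k = \frac{23}{2}$ ($k = -1 + \frac{\left(\left(\left(-5 - 4\right) + 9\right) + 5\right)^{2}}{2} = -1 + \frac{\left(\left(-9 + 9\right) + 5\right)^{2}}{2} = -1 + \frac{\left(0 + 5\right)^{2}}{2} = -1 + \frac{5^{2}}{2} = -1 + \frac{1}{2} \cdot 25 = -1 + \frac{25}{2} = \frac{23}{2} \approx 11.5$)
$Y{\left(4^{2} \right)} \left(k + 15\right) \left(-1\right) = \left(4^{2}\right)^{2} \left(\frac{23}{2} + 15\right) \left(-1\right) = 16^{2} \cdot \frac{53}{2} \left(-1\right) = 256 \left(- \frac{53}{2}\right) = -6784$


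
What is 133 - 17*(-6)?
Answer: 235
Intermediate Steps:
133 - 17*(-6) = 133 - 1*(-102) = 133 + 102 = 235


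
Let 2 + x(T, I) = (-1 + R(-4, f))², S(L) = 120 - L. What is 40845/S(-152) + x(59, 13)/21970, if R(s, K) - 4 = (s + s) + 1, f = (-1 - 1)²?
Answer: 448684229/2987920 ≈ 150.17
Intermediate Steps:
f = 4 (f = (-2)² = 4)
R(s, K) = 5 + 2*s (R(s, K) = 4 + ((s + s) + 1) = 4 + (2*s + 1) = 4 + (1 + 2*s) = 5 + 2*s)
x(T, I) = 14 (x(T, I) = -2 + (-1 + (5 + 2*(-4)))² = -2 + (-1 + (5 - 8))² = -2 + (-1 - 3)² = -2 + (-4)² = -2 + 16 = 14)
40845/S(-152) + x(59, 13)/21970 = 40845/(120 - 1*(-152)) + 14/21970 = 40845/(120 + 152) + 14*(1/21970) = 40845/272 + 7/10985 = 448684229/2987920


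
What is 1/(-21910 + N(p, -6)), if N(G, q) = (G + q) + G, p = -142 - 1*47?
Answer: -1/22294 ≈ -4.4855e-5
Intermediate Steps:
p = -189 (p = -142 - 47 = -189)
N(G, q) = q + 2*G
1/(-21910 + N(p, -6)) = 1/(-21910 + (-6 + 2*(-189))) = 1/(-21910 + (-6 - 378)) = 1/(-21910 - 384) = 1/(-22294) = -1/22294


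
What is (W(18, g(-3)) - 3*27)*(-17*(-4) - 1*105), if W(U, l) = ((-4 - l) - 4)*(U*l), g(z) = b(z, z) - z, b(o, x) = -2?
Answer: 8991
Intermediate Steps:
g(z) = -2 - z
W(U, l) = U*l*(-8 - l) (W(U, l) = (-8 - l)*(U*l) = U*l*(-8 - l))
(W(18, g(-3)) - 3*27)*(-17*(-4) - 1*105) = (-1*18*(-2 - 1*(-3))*(8 + (-2 - 1*(-3))) - 3*27)*(-17*(-4) - 1*105) = (-1*18*(-2 + 3)*(8 + (-2 + 3)) - 81)*(68 - 105) = (-1*18*1*(8 + 1) - 81)*(-37) = (-1*18*1*9 - 81)*(-37) = (-162 - 81)*(-37) = -243*(-37) = 8991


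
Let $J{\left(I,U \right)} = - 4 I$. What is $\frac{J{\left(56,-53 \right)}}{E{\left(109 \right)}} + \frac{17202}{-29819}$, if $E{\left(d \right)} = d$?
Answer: $- \frac{8554474}{3250271} \approx -2.6319$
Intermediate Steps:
$\frac{J{\left(56,-53 \right)}}{E{\left(109 \right)}} + \frac{17202}{-29819} = \frac{\left(-4\right) 56}{109} + \frac{17202}{-29819} = \left(-224\right) \frac{1}{109} + 17202 \left(- \frac{1}{29819}\right) = - \frac{224}{109} - \frac{17202}{29819} = - \frac{8554474}{3250271}$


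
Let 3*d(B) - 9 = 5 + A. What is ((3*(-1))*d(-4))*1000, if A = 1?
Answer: -15000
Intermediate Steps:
d(B) = 5 (d(B) = 3 + (5 + 1)/3 = 3 + (1/3)*6 = 3 + 2 = 5)
((3*(-1))*d(-4))*1000 = ((3*(-1))*5)*1000 = -3*5*1000 = -15*1000 = -15000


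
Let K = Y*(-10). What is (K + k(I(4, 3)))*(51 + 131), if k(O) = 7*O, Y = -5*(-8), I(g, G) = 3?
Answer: -68978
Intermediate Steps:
Y = 40
K = -400 (K = 40*(-10) = -400)
(K + k(I(4, 3)))*(51 + 131) = (-400 + 7*3)*(51 + 131) = (-400 + 21)*182 = -379*182 = -68978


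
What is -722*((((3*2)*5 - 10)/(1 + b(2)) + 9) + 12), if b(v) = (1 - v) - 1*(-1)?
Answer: -29602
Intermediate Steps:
b(v) = 2 - v (b(v) = (1 - v) + 1 = 2 - v)
-722*((((3*2)*5 - 10)/(1 + b(2)) + 9) + 12) = -722*((((3*2)*5 - 10)/(1 + (2 - 1*2)) + 9) + 12) = -722*(((6*5 - 10)/(1 + (2 - 2)) + 9) + 12) = -722*(((30 - 10)/(1 + 0) + 9) + 12) = -722*((20/1 + 9) + 12) = -722*((20*1 + 9) + 12) = -722*((20 + 9) + 12) = -722*(29 + 12) = -722*41 = -29602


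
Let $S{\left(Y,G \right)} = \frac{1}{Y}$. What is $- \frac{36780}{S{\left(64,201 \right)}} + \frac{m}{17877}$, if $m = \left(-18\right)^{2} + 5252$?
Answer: $- \frac{42081022264}{17877} \approx -2.3539 \cdot 10^{6}$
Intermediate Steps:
$m = 5576$ ($m = 324 + 5252 = 5576$)
$- \frac{36780}{S{\left(64,201 \right)}} + \frac{m}{17877} = - \frac{36780}{\frac{1}{64}} + \frac{5576}{17877} = - 36780 \frac{1}{\frac{1}{64}} + 5576 \cdot \frac{1}{17877} = \left(-36780\right) 64 + \frac{5576}{17877} = -2353920 + \frac{5576}{17877} = - \frac{42081022264}{17877}$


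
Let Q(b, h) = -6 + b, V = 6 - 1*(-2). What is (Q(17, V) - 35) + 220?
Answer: 196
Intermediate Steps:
V = 8 (V = 6 + 2 = 8)
(Q(17, V) - 35) + 220 = ((-6 + 17) - 35) + 220 = (11 - 35) + 220 = -24 + 220 = 196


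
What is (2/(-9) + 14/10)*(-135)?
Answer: -159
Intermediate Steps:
(2/(-9) + 14/10)*(-135) = (2*(-⅑) + 14*(⅒))*(-135) = (-2/9 + 7/5)*(-135) = (53/45)*(-135) = -159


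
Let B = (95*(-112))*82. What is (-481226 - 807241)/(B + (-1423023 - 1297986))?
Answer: 1288467/3593489 ≈ 0.35856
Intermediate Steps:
B = -872480 (B = -10640*82 = -872480)
(-481226 - 807241)/(B + (-1423023 - 1297986)) = (-481226 - 807241)/(-872480 + (-1423023 - 1297986)) = -1288467/(-872480 - 2721009) = -1288467/(-3593489) = -1288467*(-1/3593489) = 1288467/3593489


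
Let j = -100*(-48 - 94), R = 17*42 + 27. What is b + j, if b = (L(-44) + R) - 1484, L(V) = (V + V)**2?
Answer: 21201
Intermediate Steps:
R = 741 (R = 714 + 27 = 741)
L(V) = 4*V**2 (L(V) = (2*V)**2 = 4*V**2)
b = 7001 (b = (4*(-44)**2 + 741) - 1484 = (4*1936 + 741) - 1484 = (7744 + 741) - 1484 = 8485 - 1484 = 7001)
j = 14200 (j = -100*(-142) = 14200)
b + j = 7001 + 14200 = 21201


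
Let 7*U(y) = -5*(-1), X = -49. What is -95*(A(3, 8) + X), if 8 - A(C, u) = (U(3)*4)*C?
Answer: 32965/7 ≈ 4709.3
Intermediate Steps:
U(y) = 5/7 (U(y) = (-5*(-1))/7 = (1/7)*5 = 5/7)
A(C, u) = 8 - 20*C/7 (A(C, u) = 8 - (5/7)*4*C = 8 - 20*C/7)
-95*(A(3, 8) + X) = -95*((8 - 20/7*3) - 49) = -95*((8 - 60/7) - 49) = -95*(-4/7 - 49) = -95*(-347/7) = 32965/7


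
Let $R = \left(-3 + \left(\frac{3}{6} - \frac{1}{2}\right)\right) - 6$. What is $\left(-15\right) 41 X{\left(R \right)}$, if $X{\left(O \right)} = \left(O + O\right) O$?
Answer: $-99630$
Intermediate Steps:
$R = -9$ ($R = \left(-3 + \left(3 \cdot \frac{1}{6} - \frac{1}{2}\right)\right) - 6 = \left(-3 + \left(\frac{1}{2} - \frac{1}{2}\right)\right) - 6 = \left(-3 + 0\right) - 6 = -3 - 6 = -9$)
$X{\left(O \right)} = 2 O^{2}$ ($X{\left(O \right)} = 2 O O = 2 O^{2}$)
$\left(-15\right) 41 X{\left(R \right)} = \left(-15\right) 41 \cdot 2 \left(-9\right)^{2} = - 615 \cdot 2 \cdot 81 = \left(-615\right) 162 = -99630$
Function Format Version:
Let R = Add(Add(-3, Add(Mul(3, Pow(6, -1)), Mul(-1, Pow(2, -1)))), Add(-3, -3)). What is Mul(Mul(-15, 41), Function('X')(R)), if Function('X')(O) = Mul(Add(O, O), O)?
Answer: -99630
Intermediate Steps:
R = -9 (R = Add(Add(-3, Add(Mul(3, Rational(1, 6)), Mul(-1, Rational(1, 2)))), -6) = Add(Add(-3, Add(Rational(1, 2), Rational(-1, 2))), -6) = Add(Add(-3, 0), -6) = Add(-3, -6) = -9)
Function('X')(O) = Mul(2, Pow(O, 2)) (Function('X')(O) = Mul(Mul(2, O), O) = Mul(2, Pow(O, 2)))
Mul(Mul(-15, 41), Function('X')(R)) = Mul(Mul(-15, 41), Mul(2, Pow(-9, 2))) = Mul(-615, Mul(2, 81)) = Mul(-615, 162) = -99630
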